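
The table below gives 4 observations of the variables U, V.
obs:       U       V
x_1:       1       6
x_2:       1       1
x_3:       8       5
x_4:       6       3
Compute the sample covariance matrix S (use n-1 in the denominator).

Step 1 — column means:
  mean(U) = (1 + 1 + 8 + 6) / 4 = 16/4 = 4
  mean(V) = (6 + 1 + 5 + 3) / 4 = 15/4 = 3.75

Step 2 — sample covariance S[i,j] = (1/(n-1)) · Σ_k (x_{k,i} - mean_i) · (x_{k,j} - mean_j), with n-1 = 3.
  S[U,U] = ((-3)·(-3) + (-3)·(-3) + (4)·(4) + (2)·(2)) / 3 = 38/3 = 12.6667
  S[U,V] = ((-3)·(2.25) + (-3)·(-2.75) + (4)·(1.25) + (2)·(-0.75)) / 3 = 5/3 = 1.6667
  S[V,V] = ((2.25)·(2.25) + (-2.75)·(-2.75) + (1.25)·(1.25) + (-0.75)·(-0.75)) / 3 = 14.75/3 = 4.9167

S is symmetric (S[j,i] = S[i,j]). Assembling:

S = [[12.6667, 1.6667],
 [1.6667, 4.9167]]


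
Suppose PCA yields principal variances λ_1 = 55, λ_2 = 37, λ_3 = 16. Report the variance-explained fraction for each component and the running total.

Step 1 — total variance = trace(Sigma) = Σ λ_i = 55 + 37 + 16 = 108.

Step 2 — fraction explained by component i = λ_i / Σ λ:
  PC1: 55/108 = 0.5093
  PC2: 37/108 = 0.3426
  PC3: 16/108 = 0.1481

Step 3 — cumulative fraction after k components = (λ_1 + ... + λ_k) / Σ λ:
  k = 1: 55/108 = 0.5093
  k = 2: (55 + 37)/108 = 92/108 = 0.8519
  k = 3: (55 + 37 + 16)/108 = 108/108 = 1

Summary (fraction, with percent):

explained: PC1 0.5093 (50.93%), PC2 0.3426 (34.26%), PC3 0.1481 (14.81%);  cumulative: 0.5093, 0.8519, 1


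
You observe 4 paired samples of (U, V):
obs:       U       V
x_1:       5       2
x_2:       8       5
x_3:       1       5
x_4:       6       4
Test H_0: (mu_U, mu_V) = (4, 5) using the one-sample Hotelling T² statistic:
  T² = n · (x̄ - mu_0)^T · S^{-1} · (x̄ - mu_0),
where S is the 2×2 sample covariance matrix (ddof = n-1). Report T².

Step 1 — sample mean vector:
  mean(U) = (5 + 8 + 1 + 6) / 4 = 20/4 = 5
  mean(V) = (2 + 5 + 5 + 4) / 4 = 16/4 = 4
  x̄ = (5, 4),  deviation x̄ - mu_0 = (5, 4) - (4, 5) = (1, -1).

Step 2 — sample covariance matrix, S[i,j] = (1/(n-1)) · Σ_k (x_{k,i} - mean_i) · (x_{k,j} - mean_j), divisor n-1 = 3:
  S[U,U] = ((0)·(0) + (3)·(3) + (-4)·(-4) + (1)·(1)) / 3 = 26/3 = 8.6667
  S[U,V] = ((0)·(-2) + (3)·(1) + (-4)·(1) + (1)·(0)) / 3 = -1/3 = -0.3333
  S[V,V] = ((-2)·(-2) + (1)·(1) + (1)·(1) + (0)·(0)) / 3 = 6/3 = 2
  S = [[8.6667, -0.3333],
 [-0.3333, 2]].

Step 3 — invert S. det(S) = 8.6667·2 - (-0.3333)² = 17.2222.
  S^{-1} = (1/det) · [[d, -b], [-b, a]] = [[0.1161, 0.0194],
 [0.0194, 0.5032]].

Step 4 — quadratic form (x̄ - mu_0)^T · S^{-1} · (x̄ - mu_0):
  S^{-1} · (x̄ - mu_0) = (0.0968, -0.4839),
  (x̄ - mu_0)^T · [...] = (1)·(0.0968) + (-1)·(-0.4839) = 0.5806.

Step 5 — scale by n: T² = 4 · 0.5806 = 2.3226.

T² ≈ 2.3226


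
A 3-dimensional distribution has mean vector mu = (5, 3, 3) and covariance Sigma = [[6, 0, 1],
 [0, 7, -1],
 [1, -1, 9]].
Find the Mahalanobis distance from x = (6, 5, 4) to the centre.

Step 1 — centre the observation: (x - mu) = (1, 2, 1).

Step 2 — invert Sigma (cofactor / det for 3×3, or solve directly):
  Sigma^{-1} = [[0.1699, -0.0027, -0.0192],
 [-0.0027, 0.1452, 0.0164],
 [-0.0192, 0.0164, 0.1151]].

Step 3 — form the quadratic (x - mu)^T · Sigma^{-1} · (x - mu):
  Sigma^{-1} · (x - mu) = (0.1452, 0.3041, 0.1288).
  (x - mu)^T · [Sigma^{-1} · (x - mu)] = (1)·(0.1452) + (2)·(0.3041) + (1)·(0.1288) = 0.8822.

Step 4 — take square root: d = √(0.8822) ≈ 0.9393.

d(x, mu) = √(0.8822) ≈ 0.9393


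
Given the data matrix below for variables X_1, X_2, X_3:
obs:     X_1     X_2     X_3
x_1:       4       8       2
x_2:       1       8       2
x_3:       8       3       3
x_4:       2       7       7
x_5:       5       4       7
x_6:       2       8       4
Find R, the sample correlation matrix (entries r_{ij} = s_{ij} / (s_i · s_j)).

Step 1 — column means:
  mean(X_1) = (4 + 1 + 8 + 2 + 5 + 2) / 6 = 22/6 = 3.6667
  mean(X_2) = (8 + 8 + 3 + 7 + 4 + 8) / 6 = 38/6 = 6.3333
  mean(X_3) = (2 + 2 + 3 + 7 + 7 + 4) / 6 = 25/6 = 4.1667

Step 2 — sample variances and covariances s[i,j] = (1/(n-1)) · Σ_k (x_{k,i} - mean_i) · (x_{k,j} - mean_j), with n-1 = 5:
  s[X_1,X_1] = ((0.3333)·(0.3333) + (-2.6667)·(-2.6667) + (4.3333)·(4.3333) + (-1.6667)·(-1.6667) + (1.3333)·(1.3333) + (-1.6667)·(-1.6667)) / 5 = 33.3333/5 = 6.6667
  s[X_1,X_2] = ((0.3333)·(1.6667) + (-2.6667)·(1.6667) + (4.3333)·(-3.3333) + (-1.6667)·(0.6667) + (1.3333)·(-2.3333) + (-1.6667)·(1.6667)) / 5 = -25.3333/5 = -5.0667
  s[X_1,X_3] = ((0.3333)·(-2.1667) + (-2.6667)·(-2.1667) + (4.3333)·(-1.1667) + (-1.6667)·(2.8333) + (1.3333)·(2.8333) + (-1.6667)·(-0.1667)) / 5 = -0.6667/5 = -0.1333
  s[X_2,X_2] = ((1.6667)·(1.6667) + (1.6667)·(1.6667) + (-3.3333)·(-3.3333) + (0.6667)·(0.6667) + (-2.3333)·(-2.3333) + (1.6667)·(1.6667)) / 5 = 25.3333/5 = 5.0667
  s[X_2,X_3] = ((1.6667)·(-2.1667) + (1.6667)·(-2.1667) + (-3.3333)·(-1.1667) + (0.6667)·(2.8333) + (-2.3333)·(2.8333) + (1.6667)·(-0.1667)) / 5 = -8.3333/5 = -1.6667
  s[X_3,X_3] = ((-2.1667)·(-2.1667) + (-2.1667)·(-2.1667) + (-1.1667)·(-1.1667) + (2.8333)·(2.8333) + (2.8333)·(2.8333) + (-0.1667)·(-0.1667)) / 5 = 26.8333/5 = 5.3667
  Sample standard deviations s_i = √(s[i,i]):
  s(X_1) = √(6.6667) = 2.582
  s(X_2) = √(5.0667) = 2.2509
  s(X_3) = √(5.3667) = 2.3166

Step 3 — r_{ij} = s_{ij} / (s_i · s_j):
  r[X_1,X_1] = 1 (diagonal).
  r[X_1,X_2] = -5.0667 / (2.582 · 2.2509) = -5.0667 / 5.8119 = -0.8718
  r[X_1,X_3] = -0.1333 / (2.582 · 2.3166) = -0.1333 / 5.9815 = -0.0223
  r[X_2,X_2] = 1 (diagonal).
  r[X_2,X_3] = -1.6667 / (2.2509 · 2.3166) = -1.6667 / 5.2145 = -0.3196
  r[X_3,X_3] = 1 (diagonal).

R is symmetric with unit diagonal. Assembling:

R = [[1, -0.8718, -0.0223],
 [-0.8718, 1, -0.3196],
 [-0.0223, -0.3196, 1]]


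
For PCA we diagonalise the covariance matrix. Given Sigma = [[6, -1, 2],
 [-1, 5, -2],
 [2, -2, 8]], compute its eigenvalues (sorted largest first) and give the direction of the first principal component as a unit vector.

Step 1 — characteristic polynomial p(λ) = det(λI - Sigma) = λ³ - tr·λ² + c_1·λ - det, where tr = trace, c_1 = sum of the principal 2×2 minors, det = det(Sigma):
  tr = 6 + 5 + 8 = 19,
  c_1 = (6·5 - (-1)²) + (6·8 - (2)²) + (5·8 - (-2)²) = 29 + 44 + 36 = 109,
  det = 6·(5·8 - (-2)²) - (-1)·((-1)·8 - (-2)·(2)) + (2)·((-1)·(-2) - 5·(2)) = 6·(36) - (-1)·(-4) + (2)·(-8) = 196.
  So p(λ) = λ³ - 19λ² + 109λ - 196.
Step 2 — look for an integer root (rational root theorem: any rational root is an integer divisor of 196). Testing λ = 4:
  p(4) = 64 - 304 + 436 - 196 = 0  ✓
  Dividing out (λ - 4): p(λ) = (λ - 4)(λ² - 15λ + 49).
Step 3 — remaining eigenvalues from the quadratic λ² - 15λ + 49 = 0:
  Δ = 15² - 4·49 = 225 - 196 = 29,  λ = (15 ± √29)/2 = (15 ± 5.3852)/2 ≈ 10.1926 or 4.8074.
  Sorted: λ_1 = 10.1926,  λ_2 = 4.8074,  λ_3 = 4  (check: sum = 19 = tr ✓).

Step 4 — unit eigenvector for λ_1 ≈ 10.1926: v spans the null space of (Sigma - λ_1 I), whose rows are
  r_1 = (-4.1926, -1, 2),  r_2 = (-1, -5.1926, -2),  r_3 = (2, -2, -2.1926).
  v is orthogonal to every row, so take v ∝ r_1 × r_2 = ((-1)·(-2) - (2)·(-5.1926), (2)·(-1) - (-4.1926)·(-2), (-4.1926)·(-5.1926) - (-1)·(-1)) ≈ (12.3852, -10.3852, 20.7703).
  Let u = (12.3852, -10.3852, 20.7703).
  ||u|| = √((12.3852)² + (-10.3852)² + (20.7703)²) = √(692.6505) ≈ 26.3183,  v_1 = u/||u|| ≈ (0.4706, -0.3946, 0.7892) (||v_1|| = 1).

λ_1 = 10.1926,  λ_2 = 4.8074,  λ_3 = 4;  v_1 ≈ (0.4706, -0.3946, 0.7892)


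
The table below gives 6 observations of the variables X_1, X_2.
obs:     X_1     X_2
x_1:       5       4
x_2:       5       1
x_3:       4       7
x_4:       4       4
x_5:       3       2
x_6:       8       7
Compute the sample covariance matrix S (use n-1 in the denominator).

Step 1 — column means:
  mean(X_1) = (5 + 5 + 4 + 4 + 3 + 8) / 6 = 29/6 = 4.8333
  mean(X_2) = (4 + 1 + 7 + 4 + 2 + 7) / 6 = 25/6 = 4.1667

Step 2 — sample covariance S[i,j] = (1/(n-1)) · Σ_k (x_{k,i} - mean_i) · (x_{k,j} - mean_j), with n-1 = 5.
  S[X_1,X_1] = ((0.1667)·(0.1667) + (0.1667)·(0.1667) + (-0.8333)·(-0.8333) + (-0.8333)·(-0.8333) + (-1.8333)·(-1.8333) + (3.1667)·(3.1667)) / 5 = 14.8333/5 = 2.9667
  S[X_1,X_2] = ((0.1667)·(-0.1667) + (0.1667)·(-3.1667) + (-0.8333)·(2.8333) + (-0.8333)·(-0.1667) + (-1.8333)·(-2.1667) + (3.1667)·(2.8333)) / 5 = 10.1667/5 = 2.0333
  S[X_2,X_2] = ((-0.1667)·(-0.1667) + (-3.1667)·(-3.1667) + (2.8333)·(2.8333) + (-0.1667)·(-0.1667) + (-2.1667)·(-2.1667) + (2.8333)·(2.8333)) / 5 = 30.8333/5 = 6.1667

S is symmetric (S[j,i] = S[i,j]). Assembling:

S = [[2.9667, 2.0333],
 [2.0333, 6.1667]]


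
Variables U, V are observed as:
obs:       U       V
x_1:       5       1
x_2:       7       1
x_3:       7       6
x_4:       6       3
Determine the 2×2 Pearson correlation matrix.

Step 1 — column means:
  mean(U) = (5 + 7 + 7 + 6) / 4 = 25/4 = 6.25
  mean(V) = (1 + 1 + 6 + 3) / 4 = 11/4 = 2.75

Step 2 — sample variances and covariances s[i,j] = (1/(n-1)) · Σ_k (x_{k,i} - mean_i) · (x_{k,j} - mean_j), with n-1 = 3:
  s[U,U] = ((-1.25)·(-1.25) + (0.75)·(0.75) + (0.75)·(0.75) + (-0.25)·(-0.25)) / 3 = 2.75/3 = 0.9167
  s[U,V] = ((-1.25)·(-1.75) + (0.75)·(-1.75) + (0.75)·(3.25) + (-0.25)·(0.25)) / 3 = 3.25/3 = 1.0833
  s[V,V] = ((-1.75)·(-1.75) + (-1.75)·(-1.75) + (3.25)·(3.25) + (0.25)·(0.25)) / 3 = 16.75/3 = 5.5833
  Sample standard deviations s_i = √(s[i,i]):
  s(U) = √(0.9167) = 0.9574
  s(V) = √(5.5833) = 2.3629

Step 3 — r_{ij} = s_{ij} / (s_i · s_j):
  r[U,U] = 1 (diagonal).
  r[U,V] = 1.0833 / (0.9574 · 2.3629) = 1.0833 / 2.2623 = 0.4789
  r[V,V] = 1 (diagonal).

R is symmetric with unit diagonal. Assembling:

R = [[1, 0.4789],
 [0.4789, 1]]


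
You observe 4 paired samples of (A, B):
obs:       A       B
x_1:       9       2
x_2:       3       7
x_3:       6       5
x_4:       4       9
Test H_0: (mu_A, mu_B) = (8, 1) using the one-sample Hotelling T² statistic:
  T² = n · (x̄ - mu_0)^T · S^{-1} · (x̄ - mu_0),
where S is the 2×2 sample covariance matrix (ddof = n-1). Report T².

Step 1 — sample mean vector:
  mean(A) = (9 + 3 + 6 + 4) / 4 = 22/4 = 5.5
  mean(B) = (2 + 7 + 5 + 9) / 4 = 23/4 = 5.75
  x̄ = (5.5, 5.75),  deviation x̄ - mu_0 = (5.5, 5.75) - (8, 1) = (-2.5, 4.75).

Step 2 — sample covariance matrix, S[i,j] = (1/(n-1)) · Σ_k (x_{k,i} - mean_i) · (x_{k,j} - mean_j), divisor n-1 = 3:
  S[A,A] = ((3.5)·(3.5) + (-2.5)·(-2.5) + (0.5)·(0.5) + (-1.5)·(-1.5)) / 3 = 21/3 = 7
  S[A,B] = ((3.5)·(-3.75) + (-2.5)·(1.25) + (0.5)·(-0.75) + (-1.5)·(3.25)) / 3 = -21.5/3 = -7.1667
  S[B,B] = ((-3.75)·(-3.75) + (1.25)·(1.25) + (-0.75)·(-0.75) + (3.25)·(3.25)) / 3 = 26.75/3 = 8.9167
  S = [[7, -7.1667],
 [-7.1667, 8.9167]].

Step 3 — invert S. det(S) = 7·8.9167 - (-7.1667)² = 11.0556.
  S^{-1} = (1/det) · [[d, -b], [-b, a]] = [[0.8065, 0.6482],
 [0.6482, 0.6332]].

Step 4 — quadratic form (x̄ - mu_0)^T · S^{-1} · (x̄ - mu_0):
  S^{-1} · (x̄ - mu_0) = (1.0628, 1.3869),
  (x̄ - mu_0)^T · [...] = (-2.5)·(1.0628) + (4.75)·(1.3869) = 3.9309.

Step 5 — scale by n: T² = 4 · 3.9309 = 15.7236.

T² ≈ 15.7236


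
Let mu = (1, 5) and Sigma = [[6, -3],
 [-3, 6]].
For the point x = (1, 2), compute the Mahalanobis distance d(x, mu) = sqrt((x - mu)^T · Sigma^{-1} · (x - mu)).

Step 1 — centre the observation: (x - mu) = (0, -3).

Step 2 — invert Sigma. det(Sigma) = 6·6 - (-3)² = 27.
  Sigma^{-1} = (1/det) · [[d, -b], [-b, a]] = [[0.2222, 0.1111],
 [0.1111, 0.2222]].

Step 3 — form the quadratic (x - mu)^T · Sigma^{-1} · (x - mu):
  Sigma^{-1} · (x - mu) = (-0.3333, -0.6667).
  (x - mu)^T · [Sigma^{-1} · (x - mu)] = (0)·(-0.3333) + (-3)·(-0.6667) = 2.

Step 4 — take square root: d = √(2) ≈ 1.4142.

d(x, mu) = √(2) ≈ 1.4142


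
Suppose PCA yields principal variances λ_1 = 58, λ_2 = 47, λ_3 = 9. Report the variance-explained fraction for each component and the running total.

Step 1 — total variance = trace(Sigma) = Σ λ_i = 58 + 47 + 9 = 114.

Step 2 — fraction explained by component i = λ_i / Σ λ:
  PC1: 58/114 = 0.5088
  PC2: 47/114 = 0.4123
  PC3: 9/114 = 0.0789

Step 3 — cumulative fraction after k components = (λ_1 + ... + λ_k) / Σ λ:
  k = 1: 58/114 = 0.5088
  k = 2: (58 + 47)/114 = 105/114 = 0.9211
  k = 3: (58 + 47 + 9)/114 = 114/114 = 1

Summary (fraction, with percent):

explained: PC1 0.5088 (50.88%), PC2 0.4123 (41.23%), PC3 0.0789 (7.89%);  cumulative: 0.5088, 0.9211, 1


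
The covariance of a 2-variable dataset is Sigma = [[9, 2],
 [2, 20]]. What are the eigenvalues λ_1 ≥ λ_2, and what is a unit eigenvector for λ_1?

Step 1 — characteristic polynomial of 2×2 Sigma:
  det(Sigma - λI) = λ² - trace · λ + det = 0.
  trace = 9 + 20 = 29, det = 9·20 - (2)² = 176.
Step 2 — discriminant:
  Δ = trace² - 4·det = 841 - 704 = 137.
Step 3 — eigenvalues:
  λ = (trace ± √Δ)/2 = (29 ± 11.7047)/2,
  λ_1 = 20.3523,  λ_2 = 8.6477.

Step 4 — unit eigenvector for λ_1: solve (Sigma - λ_1 I)v = 0. First row:
  (9 - 20.3523)·v_x + (2)·v_y = 0, i.e. (-11.3523)·v_x + (2)·v_y = 0,
  so v ∝ (b, λ_1 - a) = (2, 11.3523) = u.
  ||u|| = √((2)² + (11.3523)²) = √(132.8758) ≈ 11.5272,
  v_1 = u/||u|| ≈ (0.1735, 0.9848) (||v_1|| = 1).

λ_1 = 20.3523,  λ_2 = 8.6477;  v_1 ≈ (0.1735, 0.9848)


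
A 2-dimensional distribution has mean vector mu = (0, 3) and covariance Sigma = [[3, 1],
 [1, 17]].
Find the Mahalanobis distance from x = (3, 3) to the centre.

Step 1 — centre the observation: (x - mu) = (3, 0).

Step 2 — invert Sigma. det(Sigma) = 3·17 - (1)² = 50.
  Sigma^{-1} = (1/det) · [[d, -b], [-b, a]] = [[0.34, -0.02],
 [-0.02, 0.06]].

Step 3 — form the quadratic (x - mu)^T · Sigma^{-1} · (x - mu):
  Sigma^{-1} · (x - mu) = (1.02, -0.06).
  (x - mu)^T · [Sigma^{-1} · (x - mu)] = (3)·(1.02) + (0)·(-0.06) = 3.06.

Step 4 — take square root: d = √(3.06) ≈ 1.7493.

d(x, mu) = √(3.06) ≈ 1.7493


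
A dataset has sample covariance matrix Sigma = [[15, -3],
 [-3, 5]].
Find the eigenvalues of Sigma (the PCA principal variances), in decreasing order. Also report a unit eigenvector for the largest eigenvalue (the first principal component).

Step 1 — characteristic polynomial of 2×2 Sigma:
  det(Sigma - λI) = λ² - trace · λ + det = 0.
  trace = 15 + 5 = 20, det = 15·5 - (-3)² = 66.
Step 2 — discriminant:
  Δ = trace² - 4·det = 400 - 264 = 136.
Step 3 — eigenvalues:
  λ = (trace ± √Δ)/2 = (20 ± 11.6619)/2,
  λ_1 = 15.831,  λ_2 = 4.169.

Step 4 — unit eigenvector for λ_1: solve (Sigma - λ_1 I)v = 0. First row:
  (15 - 15.831)·v_x + (-3)·v_y = 0, i.e. (-0.831)·v_x + (-3)·v_y = 0,
  so v ∝ (b, λ_1 - a) = (-3, 0.831); multiply by -1 so the first entry is positive: u = (3, -0.831).
  ||u|| = √((3)² + (-0.831)²) = √(9.6905) ≈ 3.113,
  v_1 = u/||u|| ≈ (0.9637, -0.2669) (||v_1|| = 1).

λ_1 = 15.831,  λ_2 = 4.169;  v_1 ≈ (0.9637, -0.2669)


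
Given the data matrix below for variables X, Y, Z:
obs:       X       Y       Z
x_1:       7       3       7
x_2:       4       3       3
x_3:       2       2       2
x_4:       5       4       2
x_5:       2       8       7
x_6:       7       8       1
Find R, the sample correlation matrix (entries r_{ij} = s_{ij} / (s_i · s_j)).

Step 1 — column means:
  mean(X) = (7 + 4 + 2 + 5 + 2 + 7) / 6 = 27/6 = 4.5
  mean(Y) = (3 + 3 + 2 + 4 + 8 + 8) / 6 = 28/6 = 4.6667
  mean(Z) = (7 + 3 + 2 + 2 + 7 + 1) / 6 = 22/6 = 3.6667

Step 2 — sample variances and covariances s[i,j] = (1/(n-1)) · Σ_k (x_{k,i} - mean_i) · (x_{k,j} - mean_j), with n-1 = 5:
  s[X,X] = ((2.5)·(2.5) + (-0.5)·(-0.5) + (-2.5)·(-2.5) + (0.5)·(0.5) + (-2.5)·(-2.5) + (2.5)·(2.5)) / 5 = 25.5/5 = 5.1
  s[X,Y] = ((2.5)·(-1.6667) + (-0.5)·(-1.6667) + (-2.5)·(-2.6667) + (0.5)·(-0.6667) + (-2.5)·(3.3333) + (2.5)·(3.3333)) / 5 = 3/5 = 0.6
  s[X,Z] = ((2.5)·(3.3333) + (-0.5)·(-0.6667) + (-2.5)·(-1.6667) + (0.5)·(-1.6667) + (-2.5)·(3.3333) + (2.5)·(-2.6667)) / 5 = -3/5 = -0.6
  s[Y,Y] = ((-1.6667)·(-1.6667) + (-1.6667)·(-1.6667) + (-2.6667)·(-2.6667) + (-0.6667)·(-0.6667) + (3.3333)·(3.3333) + (3.3333)·(3.3333)) / 5 = 35.3333/5 = 7.0667
  s[Y,Z] = ((-1.6667)·(3.3333) + (-1.6667)·(-0.6667) + (-2.6667)·(-1.6667) + (-0.6667)·(-1.6667) + (3.3333)·(3.3333) + (3.3333)·(-2.6667)) / 5 = 3.3333/5 = 0.6667
  s[Z,Z] = ((3.3333)·(3.3333) + (-0.6667)·(-0.6667) + (-1.6667)·(-1.6667) + (-1.6667)·(-1.6667) + (3.3333)·(3.3333) + (-2.6667)·(-2.6667)) / 5 = 35.3333/5 = 7.0667
  Sample standard deviations s_i = √(s[i,i]):
  s(X) = √(5.1) = 2.2583
  s(Y) = √(7.0667) = 2.6583
  s(Z) = √(7.0667) = 2.6583

Step 3 — r_{ij} = s_{ij} / (s_i · s_j):
  r[X,X] = 1 (diagonal).
  r[X,Y] = 0.6 / (2.2583 · 2.6583) = 0.6 / 6.0033 = 0.0999
  r[X,Z] = -0.6 / (2.2583 · 2.6583) = -0.6 / 6.0033 = -0.0999
  r[Y,Y] = 1 (diagonal).
  r[Y,Z] = 0.6667 / (2.6583 · 2.6583) = 0.6667 / 7.0667 = 0.0943
  r[Z,Z] = 1 (diagonal).

R is symmetric with unit diagonal. Assembling:

R = [[1, 0.0999, -0.0999],
 [0.0999, 1, 0.0943],
 [-0.0999, 0.0943, 1]]


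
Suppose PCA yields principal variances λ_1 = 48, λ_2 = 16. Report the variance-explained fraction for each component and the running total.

Step 1 — total variance = trace(Sigma) = Σ λ_i = 48 + 16 = 64.

Step 2 — fraction explained by component i = λ_i / Σ λ:
  PC1: 48/64 = 0.75
  PC2: 16/64 = 0.25

Step 3 — cumulative fraction after k components = (λ_1 + ... + λ_k) / Σ λ:
  k = 1: 48/64 = 0.75
  k = 2: (48 + 16)/64 = 64/64 = 1

Summary (fraction, with percent):

explained: PC1 0.75 (75%), PC2 0.25 (25%);  cumulative: 0.75, 1


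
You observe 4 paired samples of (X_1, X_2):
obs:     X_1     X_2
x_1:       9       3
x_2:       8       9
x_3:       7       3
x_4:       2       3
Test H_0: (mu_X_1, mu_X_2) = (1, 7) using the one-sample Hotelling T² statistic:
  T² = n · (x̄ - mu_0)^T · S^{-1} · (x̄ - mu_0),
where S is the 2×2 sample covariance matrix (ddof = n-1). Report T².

Step 1 — sample mean vector:
  mean(X_1) = (9 + 8 + 7 + 2) / 4 = 26/4 = 6.5
  mean(X_2) = (3 + 9 + 3 + 3) / 4 = 18/4 = 4.5
  x̄ = (6.5, 4.5),  deviation x̄ - mu_0 = (6.5, 4.5) - (1, 7) = (5.5, -2.5).

Step 2 — sample covariance matrix, S[i,j] = (1/(n-1)) · Σ_k (x_{k,i} - mean_i) · (x_{k,j} - mean_j), divisor n-1 = 3:
  S[X_1,X_1] = ((2.5)·(2.5) + (1.5)·(1.5) + (0.5)·(0.5) + (-4.5)·(-4.5)) / 3 = 29/3 = 9.6667
  S[X_1,X_2] = ((2.5)·(-1.5) + (1.5)·(4.5) + (0.5)·(-1.5) + (-4.5)·(-1.5)) / 3 = 9/3 = 3
  S[X_2,X_2] = ((-1.5)·(-1.5) + (4.5)·(4.5) + (-1.5)·(-1.5) + (-1.5)·(-1.5)) / 3 = 27/3 = 9
  S = [[9.6667, 3],
 [3, 9]].

Step 3 — invert S. det(S) = 9.6667·9 - (3)² = 78.
  S^{-1} = (1/det) · [[d, -b], [-b, a]] = [[0.1154, -0.0385],
 [-0.0385, 0.1239]].

Step 4 — quadratic form (x̄ - mu_0)^T · S^{-1} · (x̄ - mu_0):
  S^{-1} · (x̄ - mu_0) = (0.7308, -0.5214),
  (x̄ - mu_0)^T · [...] = (5.5)·(0.7308) + (-2.5)·(-0.5214) = 5.3226.

Step 5 — scale by n: T² = 4 · 5.3226 = 21.2906.

T² ≈ 21.2906


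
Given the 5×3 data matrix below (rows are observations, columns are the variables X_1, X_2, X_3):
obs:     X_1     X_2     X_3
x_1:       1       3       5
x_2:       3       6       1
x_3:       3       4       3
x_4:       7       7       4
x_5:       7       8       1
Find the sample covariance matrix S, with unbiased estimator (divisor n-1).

Step 1 — column means:
  mean(X_1) = (1 + 3 + 3 + 7 + 7) / 5 = 21/5 = 4.2
  mean(X_2) = (3 + 6 + 4 + 7 + 8) / 5 = 28/5 = 5.6
  mean(X_3) = (5 + 1 + 3 + 4 + 1) / 5 = 14/5 = 2.8

Step 2 — sample covariance S[i,j] = (1/(n-1)) · Σ_k (x_{k,i} - mean_i) · (x_{k,j} - mean_j), with n-1 = 4.
  S[X_1,X_1] = ((-3.2)·(-3.2) + (-1.2)·(-1.2) + (-1.2)·(-1.2) + (2.8)·(2.8) + (2.8)·(2.8)) / 4 = 28.8/4 = 7.2
  S[X_1,X_2] = ((-3.2)·(-2.6) + (-1.2)·(0.4) + (-1.2)·(-1.6) + (2.8)·(1.4) + (2.8)·(2.4)) / 4 = 20.4/4 = 5.1
  S[X_1,X_3] = ((-3.2)·(2.2) + (-1.2)·(-1.8) + (-1.2)·(0.2) + (2.8)·(1.2) + (2.8)·(-1.8)) / 4 = -6.8/4 = -1.7
  S[X_2,X_2] = ((-2.6)·(-2.6) + (0.4)·(0.4) + (-1.6)·(-1.6) + (1.4)·(1.4) + (2.4)·(2.4)) / 4 = 17.2/4 = 4.3
  S[X_2,X_3] = ((-2.6)·(2.2) + (0.4)·(-1.8) + (-1.6)·(0.2) + (1.4)·(1.2) + (2.4)·(-1.8)) / 4 = -9.4/4 = -2.35
  S[X_3,X_3] = ((2.2)·(2.2) + (-1.8)·(-1.8) + (0.2)·(0.2) + (1.2)·(1.2) + (-1.8)·(-1.8)) / 4 = 12.8/4 = 3.2

S is symmetric (S[j,i] = S[i,j]). Assembling:

S = [[7.2, 5.1, -1.7],
 [5.1, 4.3, -2.35],
 [-1.7, -2.35, 3.2]]


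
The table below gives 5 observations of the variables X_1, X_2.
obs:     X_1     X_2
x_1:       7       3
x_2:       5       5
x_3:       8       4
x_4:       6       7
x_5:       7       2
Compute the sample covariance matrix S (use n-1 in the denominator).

Step 1 — column means:
  mean(X_1) = (7 + 5 + 8 + 6 + 7) / 5 = 33/5 = 6.6
  mean(X_2) = (3 + 5 + 4 + 7 + 2) / 5 = 21/5 = 4.2

Step 2 — sample covariance S[i,j] = (1/(n-1)) · Σ_k (x_{k,i} - mean_i) · (x_{k,j} - mean_j), with n-1 = 4.
  S[X_1,X_1] = ((0.4)·(0.4) + (-1.6)·(-1.6) + (1.4)·(1.4) + (-0.6)·(-0.6) + (0.4)·(0.4)) / 4 = 5.2/4 = 1.3
  S[X_1,X_2] = ((0.4)·(-1.2) + (-1.6)·(0.8) + (1.4)·(-0.2) + (-0.6)·(2.8) + (0.4)·(-2.2)) / 4 = -4.6/4 = -1.15
  S[X_2,X_2] = ((-1.2)·(-1.2) + (0.8)·(0.8) + (-0.2)·(-0.2) + (2.8)·(2.8) + (-2.2)·(-2.2)) / 4 = 14.8/4 = 3.7

S is symmetric (S[j,i] = S[i,j]). Assembling:

S = [[1.3, -1.15],
 [-1.15, 3.7]]


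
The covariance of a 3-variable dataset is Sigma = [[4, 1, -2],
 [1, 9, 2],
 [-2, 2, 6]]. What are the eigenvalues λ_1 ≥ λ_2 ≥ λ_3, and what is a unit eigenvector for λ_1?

Step 1 — characteristic polynomial p(λ) = det(λI - Sigma) = λ³ - tr·λ² + c_1·λ - det, where tr = trace, c_1 = sum of the principal 2×2 minors, det = det(Sigma):
  tr = 4 + 9 + 6 = 19,
  c_1 = (4·9 - (1)²) + (4·6 - (-2)²) + (9·6 - (2)²) = 35 + 20 + 50 = 105,
  det = 4·(9·6 - (2)²) - (1)·((1)·6 - (2)·(-2)) + (-2)·((1)·(2) - 9·(-2)) = 4·(50) - (1)·(10) + (-2)·(20) = 150.
  So p(λ) = λ³ - 19λ² + 105λ - 150.
Step 2 — look for an integer root (rational root theorem: any rational root is an integer divisor of 150). Testing λ = 10:
  p(10) = 1000 - 1900 + 1050 - 150 = 0  ✓
  Dividing out (λ - 10): p(λ) = (λ - 10)(λ² - 9λ + 15).
Step 3 — remaining eigenvalues from the quadratic λ² - 9λ + 15 = 0:
  Δ = 9² - 4·15 = 81 - 60 = 21,  λ = (9 ± √21)/2 = (9 ± 4.5826)/2 ≈ 6.7913 or 2.2087.
  Sorted: λ_1 = 10,  λ_2 = 6.7913,  λ_3 = 2.2087  (check: sum = 19 = tr ✓).

Step 4 — unit eigenvector for λ_1 = 10: v spans the null space of (Sigma - λ_1 I), whose rows are
  r_1 = (-6, 1, -2),  r_2 = (1, -1, 2),  r_3 = (-2, 2, -4).
  v is orthogonal to every row, so take v ∝ r_1 × r_2 = ((1)·(2) - (-2)·(-1), (-2)·(1) - (-6)·(2), (-6)·(-1) - (1)·(1)) = (0, 10, 5).
  Rescale (divide by 5): u = (0, 2, 1).
  ||u|| = √((0)² + (2)² + (1)²) = √(5) ≈ 2.2361,  v_1 = u/||u|| ≈ (0, 0.8944, 0.4472) (||v_1|| = 1).

λ_1 = 10,  λ_2 = 6.7913,  λ_3 = 2.2087;  v_1 ≈ (0, 0.8944, 0.4472)


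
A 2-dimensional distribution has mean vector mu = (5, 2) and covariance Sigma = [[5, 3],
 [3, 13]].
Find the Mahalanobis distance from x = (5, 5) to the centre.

Step 1 — centre the observation: (x - mu) = (0, 3).

Step 2 — invert Sigma. det(Sigma) = 5·13 - (3)² = 56.
  Sigma^{-1} = (1/det) · [[d, -b], [-b, a]] = [[0.2321, -0.0536],
 [-0.0536, 0.0893]].

Step 3 — form the quadratic (x - mu)^T · Sigma^{-1} · (x - mu):
  Sigma^{-1} · (x - mu) = (-0.1607, 0.2679).
  (x - mu)^T · [Sigma^{-1} · (x - mu)] = (0)·(-0.1607) + (3)·(0.2679) = 0.8036.

Step 4 — take square root: d = √(0.8036) ≈ 0.8964.

d(x, mu) = √(0.8036) ≈ 0.8964


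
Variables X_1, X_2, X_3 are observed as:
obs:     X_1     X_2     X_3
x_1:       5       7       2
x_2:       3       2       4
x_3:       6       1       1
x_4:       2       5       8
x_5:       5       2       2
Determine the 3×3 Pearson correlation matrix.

Step 1 — column means:
  mean(X_1) = (5 + 3 + 6 + 2 + 5) / 5 = 21/5 = 4.2
  mean(X_2) = (7 + 2 + 1 + 5 + 2) / 5 = 17/5 = 3.4
  mean(X_3) = (2 + 4 + 1 + 8 + 2) / 5 = 17/5 = 3.4

Step 2 — sample variances and covariances s[i,j] = (1/(n-1)) · Σ_k (x_{k,i} - mean_i) · (x_{k,j} - mean_j), with n-1 = 4:
  s[X_1,X_1] = ((0.8)·(0.8) + (-1.2)·(-1.2) + (1.8)·(1.8) + (-2.2)·(-2.2) + (0.8)·(0.8)) / 4 = 10.8/4 = 2.7
  s[X_1,X_2] = ((0.8)·(3.6) + (-1.2)·(-1.4) + (1.8)·(-2.4) + (-2.2)·(1.6) + (0.8)·(-1.4)) / 4 = -4.4/4 = -1.1
  s[X_1,X_3] = ((0.8)·(-1.4) + (-1.2)·(0.6) + (1.8)·(-2.4) + (-2.2)·(4.6) + (0.8)·(-1.4)) / 4 = -17.4/4 = -4.35
  s[X_2,X_2] = ((3.6)·(3.6) + (-1.4)·(-1.4) + (-2.4)·(-2.4) + (1.6)·(1.6) + (-1.4)·(-1.4)) / 4 = 25.2/4 = 6.3
  s[X_2,X_3] = ((3.6)·(-1.4) + (-1.4)·(0.6) + (-2.4)·(-2.4) + (1.6)·(4.6) + (-1.4)·(-1.4)) / 4 = 9.2/4 = 2.3
  s[X_3,X_3] = ((-1.4)·(-1.4) + (0.6)·(0.6) + (-2.4)·(-2.4) + (4.6)·(4.6) + (-1.4)·(-1.4)) / 4 = 31.2/4 = 7.8
  Sample standard deviations s_i = √(s[i,i]):
  s(X_1) = √(2.7) = 1.6432
  s(X_2) = √(6.3) = 2.51
  s(X_3) = √(7.8) = 2.7928

Step 3 — r_{ij} = s_{ij} / (s_i · s_j):
  r[X_1,X_1] = 1 (diagonal).
  r[X_1,X_2] = -1.1 / (1.6432 · 2.51) = -1.1 / 4.1243 = -0.2667
  r[X_1,X_3] = -4.35 / (1.6432 · 2.7928) = -4.35 / 4.5891 = -0.9479
  r[X_2,X_2] = 1 (diagonal).
  r[X_2,X_3] = 2.3 / (2.51 · 2.7928) = 2.3 / 7.01 = 0.3281
  r[X_3,X_3] = 1 (diagonal).

R is symmetric with unit diagonal. Assembling:

R = [[1, -0.2667, -0.9479],
 [-0.2667, 1, 0.3281],
 [-0.9479, 0.3281, 1]]


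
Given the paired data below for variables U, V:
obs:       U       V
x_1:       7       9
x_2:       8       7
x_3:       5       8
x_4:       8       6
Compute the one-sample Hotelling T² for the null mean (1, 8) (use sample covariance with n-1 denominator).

Step 1 — sample mean vector:
  mean(U) = (7 + 8 + 5 + 8) / 4 = 28/4 = 7
  mean(V) = (9 + 7 + 8 + 6) / 4 = 30/4 = 7.5
  x̄ = (7, 7.5),  deviation x̄ - mu_0 = (7, 7.5) - (1, 8) = (6, -0.5).

Step 2 — sample covariance matrix, S[i,j] = (1/(n-1)) · Σ_k (x_{k,i} - mean_i) · (x_{k,j} - mean_j), divisor n-1 = 3:
  S[U,U] = ((0)·(0) + (1)·(1) + (-2)·(-2) + (1)·(1)) / 3 = 6/3 = 2
  S[U,V] = ((0)·(1.5) + (1)·(-0.5) + (-2)·(0.5) + (1)·(-1.5)) / 3 = -3/3 = -1
  S[V,V] = ((1.5)·(1.5) + (-0.5)·(-0.5) + (0.5)·(0.5) + (-1.5)·(-1.5)) / 3 = 5/3 = 1.6667
  S = [[2, -1],
 [-1, 1.6667]].

Step 3 — invert S. det(S) = 2·1.6667 - (-1)² = 2.3333.
  S^{-1} = (1/det) · [[d, -b], [-b, a]] = [[0.7143, 0.4286],
 [0.4286, 0.8571]].

Step 4 — quadratic form (x̄ - mu_0)^T · S^{-1} · (x̄ - mu_0):
  S^{-1} · (x̄ - mu_0) = (4.0714, 2.1429),
  (x̄ - mu_0)^T · [...] = (6)·(4.0714) + (-0.5)·(2.1429) = 23.3571.

Step 5 — scale by n: T² = 4 · 23.3571 = 93.4286.

T² ≈ 93.4286


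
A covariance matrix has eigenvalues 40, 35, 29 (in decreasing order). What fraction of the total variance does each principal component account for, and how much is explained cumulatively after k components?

Step 1 — total variance = trace(Sigma) = Σ λ_i = 40 + 35 + 29 = 104.

Step 2 — fraction explained by component i = λ_i / Σ λ:
  PC1: 40/104 = 0.3846
  PC2: 35/104 = 0.3365
  PC3: 29/104 = 0.2788

Step 3 — cumulative fraction after k components = (λ_1 + ... + λ_k) / Σ λ:
  k = 1: 40/104 = 0.3846
  k = 2: (40 + 35)/104 = 75/104 = 0.7212
  k = 3: (40 + 35 + 29)/104 = 104/104 = 1

Summary (fraction, with percent):

explained: PC1 0.3846 (38.46%), PC2 0.3365 (33.65%), PC3 0.2788 (27.88%);  cumulative: 0.3846, 0.7212, 1


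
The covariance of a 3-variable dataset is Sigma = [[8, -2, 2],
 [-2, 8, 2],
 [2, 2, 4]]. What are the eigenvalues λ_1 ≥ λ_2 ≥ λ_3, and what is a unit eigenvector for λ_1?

Step 1 — characteristic polynomial p(λ) = det(λI - Sigma) = λ³ - tr·λ² + c_1·λ - det, where tr = trace, c_1 = sum of the principal 2×2 minors, det = det(Sigma):
  tr = 8 + 8 + 4 = 20,
  c_1 = (8·8 - (-2)²) + (8·4 - (2)²) + (8·4 - (2)²) = 60 + 28 + 28 = 116,
  det = 8·(8·4 - (2)²) - (-2)·((-2)·4 - (2)·(2)) + (2)·((-2)·(2) - 8·(2)) = 8·(28) - (-2)·(-12) + (2)·(-20) = 160.
  So p(λ) = λ³ - 20λ² + 116λ - 160.
Step 2 — look for an integer root (rational root theorem: any rational root is an integer divisor of 160). Testing λ = 2:
  p(2) = 8 - 80 + 232 - 160 = 0  ✓
  Dividing out (λ - 2): p(λ) = (λ - 2)(λ² - 18λ + 80).
Step 3 — remaining eigenvalues from the quadratic λ² - 18λ + 80 = 0:
  Δ = 18² - 4·80 = 324 - 320 = 4,  λ = (18 ± √4)/2 = (18 ± 2)/2 = 10 or 8.
  Sorted: λ_1 = 10,  λ_2 = 8,  λ_3 = 2  (check: sum = 20 = tr ✓).

Step 4 — unit eigenvector for λ_1 = 10: v spans the null space of (Sigma - λ_1 I), whose rows are
  r_1 = (-2, -2, 2),  r_2 = (-2, -2, 2),  r_3 = (2, 2, -6).
  v is orthogonal to every row, so take v ∝ r_1 × r_3 = ((-2)·(-6) - (2)·(2), (2)·(2) - (-2)·(-6), (-2)·(2) - (-2)·(2)) = (8, -8, 0).
  Rescale (divide by 8): u = (1, -1, 0).
  ||u|| = √((1)² + (-1)² + (0)²) = √(2) ≈ 1.4142,  v_1 = u/||u|| ≈ (0.7071, -0.7071, 0) (||v_1|| = 1).

λ_1 = 10,  λ_2 = 8,  λ_3 = 2;  v_1 ≈ (0.7071, -0.7071, 0)


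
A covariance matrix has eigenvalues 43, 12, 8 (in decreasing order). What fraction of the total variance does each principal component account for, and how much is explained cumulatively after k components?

Step 1 — total variance = trace(Sigma) = Σ λ_i = 43 + 12 + 8 = 63.

Step 2 — fraction explained by component i = λ_i / Σ λ:
  PC1: 43/63 = 0.6825
  PC2: 12/63 = 0.1905
  PC3: 8/63 = 0.127

Step 3 — cumulative fraction after k components = (λ_1 + ... + λ_k) / Σ λ:
  k = 1: 43/63 = 0.6825
  k = 2: (43 + 12)/63 = 55/63 = 0.873
  k = 3: (43 + 12 + 8)/63 = 63/63 = 1

Summary (fraction, with percent):

explained: PC1 0.6825 (68.25%), PC2 0.1905 (19.05%), PC3 0.127 (12.7%);  cumulative: 0.6825, 0.873, 1


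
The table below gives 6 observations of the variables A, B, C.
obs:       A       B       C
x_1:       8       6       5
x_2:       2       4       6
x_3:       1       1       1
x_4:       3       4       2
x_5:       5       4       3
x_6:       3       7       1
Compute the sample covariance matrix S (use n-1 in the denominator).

Step 1 — column means:
  mean(A) = (8 + 2 + 1 + 3 + 5 + 3) / 6 = 22/6 = 3.6667
  mean(B) = (6 + 4 + 1 + 4 + 4 + 7) / 6 = 26/6 = 4.3333
  mean(C) = (5 + 6 + 1 + 2 + 3 + 1) / 6 = 18/6 = 3

Step 2 — sample covariance S[i,j] = (1/(n-1)) · Σ_k (x_{k,i} - mean_i) · (x_{k,j} - mean_j), with n-1 = 5.
  S[A,A] = ((4.3333)·(4.3333) + (-1.6667)·(-1.6667) + (-2.6667)·(-2.6667) + (-0.6667)·(-0.6667) + (1.3333)·(1.3333) + (-0.6667)·(-0.6667)) / 5 = 31.3333/5 = 6.2667
  S[A,B] = ((4.3333)·(1.6667) + (-1.6667)·(-0.3333) + (-2.6667)·(-3.3333) + (-0.6667)·(-0.3333) + (1.3333)·(-0.3333) + (-0.6667)·(2.6667)) / 5 = 14.6667/5 = 2.9333
  S[A,C] = ((4.3333)·(2) + (-1.6667)·(3) + (-2.6667)·(-2) + (-0.6667)·(-1) + (1.3333)·(0) + (-0.6667)·(-2)) / 5 = 11/5 = 2.2
  S[B,B] = ((1.6667)·(1.6667) + (-0.3333)·(-0.3333) + (-3.3333)·(-3.3333) + (-0.3333)·(-0.3333) + (-0.3333)·(-0.3333) + (2.6667)·(2.6667)) / 5 = 21.3333/5 = 4.2667
  S[B,C] = ((1.6667)·(2) + (-0.3333)·(3) + (-3.3333)·(-2) + (-0.3333)·(-1) + (-0.3333)·(0) + (2.6667)·(-2)) / 5 = 4/5 = 0.8
  S[C,C] = ((2)·(2) + (3)·(3) + (-2)·(-2) + (-1)·(-1) + (0)·(0) + (-2)·(-2)) / 5 = 22/5 = 4.4

S is symmetric (S[j,i] = S[i,j]). Assembling:

S = [[6.2667, 2.9333, 2.2],
 [2.9333, 4.2667, 0.8],
 [2.2, 0.8, 4.4]]


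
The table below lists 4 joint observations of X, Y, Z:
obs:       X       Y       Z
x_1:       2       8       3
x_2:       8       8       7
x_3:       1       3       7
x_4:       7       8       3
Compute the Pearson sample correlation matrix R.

Step 1 — column means:
  mean(X) = (2 + 8 + 1 + 7) / 4 = 18/4 = 4.5
  mean(Y) = (8 + 8 + 3 + 8) / 4 = 27/4 = 6.75
  mean(Z) = (3 + 7 + 7 + 3) / 4 = 20/4 = 5

Step 2 — sample variances and covariances s[i,j] = (1/(n-1)) · Σ_k (x_{k,i} - mean_i) · (x_{k,j} - mean_j), with n-1 = 3:
  s[X,X] = ((-2.5)·(-2.5) + (3.5)·(3.5) + (-3.5)·(-3.5) + (2.5)·(2.5)) / 3 = 37/3 = 12.3333
  s[X,Y] = ((-2.5)·(1.25) + (3.5)·(1.25) + (-3.5)·(-3.75) + (2.5)·(1.25)) / 3 = 17.5/3 = 5.8333
  s[X,Z] = ((-2.5)·(-2) + (3.5)·(2) + (-3.5)·(2) + (2.5)·(-2)) / 3 = 0/3 = 0
  s[Y,Y] = ((1.25)·(1.25) + (1.25)·(1.25) + (-3.75)·(-3.75) + (1.25)·(1.25)) / 3 = 18.75/3 = 6.25
  s[Y,Z] = ((1.25)·(-2) + (1.25)·(2) + (-3.75)·(2) + (1.25)·(-2)) / 3 = -10/3 = -3.3333
  s[Z,Z] = ((-2)·(-2) + (2)·(2) + (2)·(2) + (-2)·(-2)) / 3 = 16/3 = 5.3333
  Sample standard deviations s_i = √(s[i,i]):
  s(X) = √(12.3333) = 3.5119
  s(Y) = √(6.25) = 2.5
  s(Z) = √(5.3333) = 2.3094

Step 3 — r_{ij} = s_{ij} / (s_i · s_j):
  r[X,X] = 1 (diagonal).
  r[X,Y] = 5.8333 / (3.5119 · 2.5) = 5.8333 / 8.7797 = 0.6644
  r[X,Z] = 0 / (3.5119 · 2.3094) = 0 / 8.1104 = 0
  r[Y,Y] = 1 (diagonal).
  r[Y,Z] = -3.3333 / (2.5 · 2.3094) = -3.3333 / 5.7735 = -0.5774
  r[Z,Z] = 1 (diagonal).

R is symmetric with unit diagonal. Assembling:

R = [[1, 0.6644, 0],
 [0.6644, 1, -0.5774],
 [0, -0.5774, 1]]


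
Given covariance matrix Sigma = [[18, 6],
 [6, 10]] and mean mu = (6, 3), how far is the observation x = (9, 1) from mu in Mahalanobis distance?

Step 1 — centre the observation: (x - mu) = (3, -2).

Step 2 — invert Sigma. det(Sigma) = 18·10 - (6)² = 144.
  Sigma^{-1} = (1/det) · [[d, -b], [-b, a]] = [[0.0694, -0.0417],
 [-0.0417, 0.125]].

Step 3 — form the quadratic (x - mu)^T · Sigma^{-1} · (x - mu):
  Sigma^{-1} · (x - mu) = (0.2917, -0.375).
  (x - mu)^T · [Sigma^{-1} · (x - mu)] = (3)·(0.2917) + (-2)·(-0.375) = 1.625.

Step 4 — take square root: d = √(1.625) ≈ 1.2748.

d(x, mu) = √(1.625) ≈ 1.2748


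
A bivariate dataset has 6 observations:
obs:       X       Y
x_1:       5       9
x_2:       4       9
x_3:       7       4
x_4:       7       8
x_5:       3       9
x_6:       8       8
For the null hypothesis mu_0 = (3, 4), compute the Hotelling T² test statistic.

Step 1 — sample mean vector:
  mean(X) = (5 + 4 + 7 + 7 + 3 + 8) / 6 = 34/6 = 5.6667
  mean(Y) = (9 + 9 + 4 + 8 + 9 + 8) / 6 = 47/6 = 7.8333
  x̄ = (5.6667, 7.8333),  deviation x̄ - mu_0 = (5.6667, 7.8333) - (3, 4) = (2.6667, 3.8333).

Step 2 — sample covariance matrix, S[i,j] = (1/(n-1)) · Σ_k (x_{k,i} - mean_i) · (x_{k,j} - mean_j), divisor n-1 = 5:
  S[X,X] = ((-0.6667)·(-0.6667) + (-1.6667)·(-1.6667) + (1.3333)·(1.3333) + (1.3333)·(1.3333) + (-2.6667)·(-2.6667) + (2.3333)·(2.3333)) / 5 = 19.3333/5 = 3.8667
  S[X,Y] = ((-0.6667)·(1.1667) + (-1.6667)·(1.1667) + (1.3333)·(-3.8333) + (1.3333)·(0.1667) + (-2.6667)·(1.1667) + (2.3333)·(0.1667)) / 5 = -10.3333/5 = -2.0667
  S[Y,Y] = ((1.1667)·(1.1667) + (1.1667)·(1.1667) + (-3.8333)·(-3.8333) + (0.1667)·(0.1667) + (1.1667)·(1.1667) + (0.1667)·(0.1667)) / 5 = 18.8333/5 = 3.7667
  S = [[3.8667, -2.0667],
 [-2.0667, 3.7667]].

Step 3 — invert S. det(S) = 3.8667·3.7667 - (-2.0667)² = 10.2933.
  S^{-1} = (1/det) · [[d, -b], [-b, a]] = [[0.3659, 0.2008],
 [0.2008, 0.3756]].

Step 4 — quadratic form (x̄ - mu_0)^T · S^{-1} · (x̄ - mu_0):
  S^{-1} · (x̄ - mu_0) = (1.7455, 1.9754),
  (x̄ - mu_0)^T · [...] = (2.6667)·(1.7455) + (3.8333)·(1.9754) = 12.2269.

Step 5 — scale by n: T² = 6 · 12.2269 = 73.3614.

T² ≈ 73.3614


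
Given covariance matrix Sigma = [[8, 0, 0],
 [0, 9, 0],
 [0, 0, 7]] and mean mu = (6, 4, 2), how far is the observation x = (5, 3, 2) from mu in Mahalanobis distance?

Step 1 — centre the observation: (x - mu) = (-1, -1, 0).

Step 2 — invert Sigma (cofactor / det for 3×3, or solve directly):
  Sigma^{-1} = [[0.125, 0, 0],
 [0, 0.1111, 0],
 [0, 0, 0.1429]].

Step 3 — form the quadratic (x - mu)^T · Sigma^{-1} · (x - mu):
  Sigma^{-1} · (x - mu) = (-0.125, -0.1111, 0).
  (x - mu)^T · [Sigma^{-1} · (x - mu)] = (-1)·(-0.125) + (-1)·(-0.1111) + (0)·(0) = 0.2361.

Step 4 — take square root: d = √(0.2361) ≈ 0.4859.

d(x, mu) = √(0.2361) ≈ 0.4859


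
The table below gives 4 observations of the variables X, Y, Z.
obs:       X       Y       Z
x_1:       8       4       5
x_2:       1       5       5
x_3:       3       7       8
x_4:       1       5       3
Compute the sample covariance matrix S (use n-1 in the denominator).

Step 1 — column means:
  mean(X) = (8 + 1 + 3 + 1) / 4 = 13/4 = 3.25
  mean(Y) = (4 + 5 + 7 + 5) / 4 = 21/4 = 5.25
  mean(Z) = (5 + 5 + 8 + 3) / 4 = 21/4 = 5.25

Step 2 — sample covariance S[i,j] = (1/(n-1)) · Σ_k (x_{k,i} - mean_i) · (x_{k,j} - mean_j), with n-1 = 3.
  S[X,X] = ((4.75)·(4.75) + (-2.25)·(-2.25) + (-0.25)·(-0.25) + (-2.25)·(-2.25)) / 3 = 32.75/3 = 10.9167
  S[X,Y] = ((4.75)·(-1.25) + (-2.25)·(-0.25) + (-0.25)·(1.75) + (-2.25)·(-0.25)) / 3 = -5.25/3 = -1.75
  S[X,Z] = ((4.75)·(-0.25) + (-2.25)·(-0.25) + (-0.25)·(2.75) + (-2.25)·(-2.25)) / 3 = 3.75/3 = 1.25
  S[Y,Y] = ((-1.25)·(-1.25) + (-0.25)·(-0.25) + (1.75)·(1.75) + (-0.25)·(-0.25)) / 3 = 4.75/3 = 1.5833
  S[Y,Z] = ((-1.25)·(-0.25) + (-0.25)·(-0.25) + (1.75)·(2.75) + (-0.25)·(-2.25)) / 3 = 5.75/3 = 1.9167
  S[Z,Z] = ((-0.25)·(-0.25) + (-0.25)·(-0.25) + (2.75)·(2.75) + (-2.25)·(-2.25)) / 3 = 12.75/3 = 4.25

S is symmetric (S[j,i] = S[i,j]). Assembling:

S = [[10.9167, -1.75, 1.25],
 [-1.75, 1.5833, 1.9167],
 [1.25, 1.9167, 4.25]]


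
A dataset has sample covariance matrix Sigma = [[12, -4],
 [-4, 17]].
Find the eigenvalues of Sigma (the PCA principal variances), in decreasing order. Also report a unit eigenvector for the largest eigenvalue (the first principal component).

Step 1 — characteristic polynomial of 2×2 Sigma:
  det(Sigma - λI) = λ² - trace · λ + det = 0.
  trace = 12 + 17 = 29, det = 12·17 - (-4)² = 188.
Step 2 — discriminant:
  Δ = trace² - 4·det = 841 - 752 = 89.
Step 3 — eigenvalues:
  λ = (trace ± √Δ)/2 = (29 ± 9.434)/2,
  λ_1 = 19.217,  λ_2 = 9.783.

Step 4 — unit eigenvector for λ_1: solve (Sigma - λ_1 I)v = 0. First row:
  (12 - 19.217)·v_x + (-4)·v_y = 0, i.e. (-7.217)·v_x + (-4)·v_y = 0,
  so v ∝ (b, λ_1 - a) = (-4, 7.217); multiply by -1 so the first entry is positive: u = (4, -7.217).
  ||u|| = √((4)² + (-7.217)²) = √(68.085) ≈ 8.2514,
  v_1 = u/||u|| ≈ (0.4848, -0.8746) (||v_1|| = 1).

λ_1 = 19.217,  λ_2 = 9.783;  v_1 ≈ (0.4848, -0.8746)


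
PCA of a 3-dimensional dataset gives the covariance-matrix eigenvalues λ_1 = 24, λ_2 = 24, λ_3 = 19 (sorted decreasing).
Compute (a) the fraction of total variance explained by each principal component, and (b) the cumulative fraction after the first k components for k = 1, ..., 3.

Step 1 — total variance = trace(Sigma) = Σ λ_i = 24 + 24 + 19 = 67.

Step 2 — fraction explained by component i = λ_i / Σ λ:
  PC1: 24/67 = 0.3582
  PC2: 24/67 = 0.3582
  PC3: 19/67 = 0.2836

Step 3 — cumulative fraction after k components = (λ_1 + ... + λ_k) / Σ λ:
  k = 1: 24/67 = 0.3582
  k = 2: (24 + 24)/67 = 48/67 = 0.7164
  k = 3: (24 + 24 + 19)/67 = 67/67 = 1

Summary (fraction, with percent):

explained: PC1 0.3582 (35.82%), PC2 0.3582 (35.82%), PC3 0.2836 (28.36%);  cumulative: 0.3582, 0.7164, 1


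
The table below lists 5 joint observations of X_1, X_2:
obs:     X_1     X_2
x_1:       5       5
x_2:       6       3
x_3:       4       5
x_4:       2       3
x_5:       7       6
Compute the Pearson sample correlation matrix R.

Step 1 — column means:
  mean(X_1) = (5 + 6 + 4 + 2 + 7) / 5 = 24/5 = 4.8
  mean(X_2) = (5 + 3 + 5 + 3 + 6) / 5 = 22/5 = 4.4

Step 2 — sample variances and covariances s[i,j] = (1/(n-1)) · Σ_k (x_{k,i} - mean_i) · (x_{k,j} - mean_j), with n-1 = 4:
  s[X_1,X_1] = ((0.2)·(0.2) + (1.2)·(1.2) + (-0.8)·(-0.8) + (-2.8)·(-2.8) + (2.2)·(2.2)) / 4 = 14.8/4 = 3.7
  s[X_1,X_2] = ((0.2)·(0.6) + (1.2)·(-1.4) + (-0.8)·(0.6) + (-2.8)·(-1.4) + (2.2)·(1.6)) / 4 = 5.4/4 = 1.35
  s[X_2,X_2] = ((0.6)·(0.6) + (-1.4)·(-1.4) + (0.6)·(0.6) + (-1.4)·(-1.4) + (1.6)·(1.6)) / 4 = 7.2/4 = 1.8
  Sample standard deviations s_i = √(s[i,i]):
  s(X_1) = √(3.7) = 1.9235
  s(X_2) = √(1.8) = 1.3416

Step 3 — r_{ij} = s_{ij} / (s_i · s_j):
  r[X_1,X_1] = 1 (diagonal).
  r[X_1,X_2] = 1.35 / (1.9235 · 1.3416) = 1.35 / 2.5807 = 0.5231
  r[X_2,X_2] = 1 (diagonal).

R is symmetric with unit diagonal. Assembling:

R = [[1, 0.5231],
 [0.5231, 1]]
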